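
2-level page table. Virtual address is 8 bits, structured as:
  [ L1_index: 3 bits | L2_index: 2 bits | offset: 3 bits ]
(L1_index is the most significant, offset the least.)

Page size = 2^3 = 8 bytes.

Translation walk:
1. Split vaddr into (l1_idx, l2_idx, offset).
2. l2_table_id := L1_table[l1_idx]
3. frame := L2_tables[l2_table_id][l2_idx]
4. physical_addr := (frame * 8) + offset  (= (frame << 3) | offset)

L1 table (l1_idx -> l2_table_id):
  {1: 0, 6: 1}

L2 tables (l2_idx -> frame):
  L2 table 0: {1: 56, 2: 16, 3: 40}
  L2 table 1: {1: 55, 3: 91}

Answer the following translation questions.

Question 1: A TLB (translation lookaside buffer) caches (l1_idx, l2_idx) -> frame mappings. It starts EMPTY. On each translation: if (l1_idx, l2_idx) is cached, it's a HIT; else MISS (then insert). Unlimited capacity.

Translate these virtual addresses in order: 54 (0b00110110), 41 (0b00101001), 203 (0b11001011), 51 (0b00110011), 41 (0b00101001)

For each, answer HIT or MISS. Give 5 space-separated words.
Answer: MISS MISS MISS HIT HIT

Derivation:
vaddr=54: (1,2) not in TLB -> MISS, insert
vaddr=41: (1,1) not in TLB -> MISS, insert
vaddr=203: (6,1) not in TLB -> MISS, insert
vaddr=51: (1,2) in TLB -> HIT
vaddr=41: (1,1) in TLB -> HIT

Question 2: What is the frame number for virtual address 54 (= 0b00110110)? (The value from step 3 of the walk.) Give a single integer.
vaddr = 54: l1_idx=1, l2_idx=2
L1[1] = 0; L2[0][2] = 16

Answer: 16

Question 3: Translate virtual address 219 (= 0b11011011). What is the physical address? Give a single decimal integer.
vaddr = 219 = 0b11011011
Split: l1_idx=6, l2_idx=3, offset=3
L1[6] = 1
L2[1][3] = 91
paddr = 91 * 8 + 3 = 731

Answer: 731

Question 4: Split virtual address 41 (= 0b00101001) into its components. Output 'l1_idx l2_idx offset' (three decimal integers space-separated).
Answer: 1 1 1

Derivation:
vaddr = 41 = 0b00101001
  top 3 bits -> l1_idx = 1
  next 2 bits -> l2_idx = 1
  bottom 3 bits -> offset = 1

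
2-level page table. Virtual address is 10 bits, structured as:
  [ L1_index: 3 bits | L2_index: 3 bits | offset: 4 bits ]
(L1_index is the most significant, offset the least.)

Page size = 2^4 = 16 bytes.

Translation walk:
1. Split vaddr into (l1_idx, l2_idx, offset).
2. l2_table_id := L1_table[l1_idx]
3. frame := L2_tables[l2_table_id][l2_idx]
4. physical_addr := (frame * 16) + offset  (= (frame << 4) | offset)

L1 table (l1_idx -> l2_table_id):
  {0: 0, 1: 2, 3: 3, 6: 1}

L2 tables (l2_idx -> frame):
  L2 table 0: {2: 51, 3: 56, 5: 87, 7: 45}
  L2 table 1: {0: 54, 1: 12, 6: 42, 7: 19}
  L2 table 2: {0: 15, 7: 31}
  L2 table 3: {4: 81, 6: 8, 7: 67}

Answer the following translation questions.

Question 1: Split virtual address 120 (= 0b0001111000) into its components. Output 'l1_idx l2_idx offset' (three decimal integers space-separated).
vaddr = 120 = 0b0001111000
  top 3 bits -> l1_idx = 0
  next 3 bits -> l2_idx = 7
  bottom 4 bits -> offset = 8

Answer: 0 7 8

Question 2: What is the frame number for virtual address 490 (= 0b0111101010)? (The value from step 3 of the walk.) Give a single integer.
vaddr = 490: l1_idx=3, l2_idx=6
L1[3] = 3; L2[3][6] = 8

Answer: 8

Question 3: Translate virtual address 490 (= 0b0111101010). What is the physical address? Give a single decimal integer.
vaddr = 490 = 0b0111101010
Split: l1_idx=3, l2_idx=6, offset=10
L1[3] = 3
L2[3][6] = 8
paddr = 8 * 16 + 10 = 138

Answer: 138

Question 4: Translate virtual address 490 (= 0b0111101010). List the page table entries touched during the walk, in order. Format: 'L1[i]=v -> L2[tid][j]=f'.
vaddr = 490 = 0b0111101010
Split: l1_idx=3, l2_idx=6, offset=10

Answer: L1[3]=3 -> L2[3][6]=8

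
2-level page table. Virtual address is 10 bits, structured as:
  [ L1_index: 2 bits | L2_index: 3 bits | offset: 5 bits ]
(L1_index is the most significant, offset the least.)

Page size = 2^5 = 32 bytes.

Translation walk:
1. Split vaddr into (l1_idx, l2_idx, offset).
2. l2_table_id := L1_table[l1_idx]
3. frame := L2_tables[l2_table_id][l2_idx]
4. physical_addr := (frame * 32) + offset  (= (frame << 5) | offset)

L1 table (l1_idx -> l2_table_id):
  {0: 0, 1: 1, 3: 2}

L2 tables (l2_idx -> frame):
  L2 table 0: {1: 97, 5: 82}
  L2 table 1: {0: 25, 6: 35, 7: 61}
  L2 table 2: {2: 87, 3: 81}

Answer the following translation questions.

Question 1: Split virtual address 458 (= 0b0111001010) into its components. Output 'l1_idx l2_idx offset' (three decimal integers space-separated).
Answer: 1 6 10

Derivation:
vaddr = 458 = 0b0111001010
  top 2 bits -> l1_idx = 1
  next 3 bits -> l2_idx = 6
  bottom 5 bits -> offset = 10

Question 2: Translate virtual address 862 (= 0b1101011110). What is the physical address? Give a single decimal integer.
Answer: 2814

Derivation:
vaddr = 862 = 0b1101011110
Split: l1_idx=3, l2_idx=2, offset=30
L1[3] = 2
L2[2][2] = 87
paddr = 87 * 32 + 30 = 2814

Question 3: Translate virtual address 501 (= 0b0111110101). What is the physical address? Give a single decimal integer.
Answer: 1973

Derivation:
vaddr = 501 = 0b0111110101
Split: l1_idx=1, l2_idx=7, offset=21
L1[1] = 1
L2[1][7] = 61
paddr = 61 * 32 + 21 = 1973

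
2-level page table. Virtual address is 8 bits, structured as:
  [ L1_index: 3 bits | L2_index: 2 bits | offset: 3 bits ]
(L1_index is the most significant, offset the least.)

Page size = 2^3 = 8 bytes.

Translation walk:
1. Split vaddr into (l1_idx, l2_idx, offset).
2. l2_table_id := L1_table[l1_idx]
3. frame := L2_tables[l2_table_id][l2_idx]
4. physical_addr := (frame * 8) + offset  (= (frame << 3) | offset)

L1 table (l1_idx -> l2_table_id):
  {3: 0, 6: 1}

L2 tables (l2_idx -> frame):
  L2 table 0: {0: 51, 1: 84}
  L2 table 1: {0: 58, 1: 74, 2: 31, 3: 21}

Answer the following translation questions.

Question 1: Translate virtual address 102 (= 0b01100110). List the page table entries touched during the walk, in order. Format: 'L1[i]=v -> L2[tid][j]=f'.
vaddr = 102 = 0b01100110
Split: l1_idx=3, l2_idx=0, offset=6

Answer: L1[3]=0 -> L2[0][0]=51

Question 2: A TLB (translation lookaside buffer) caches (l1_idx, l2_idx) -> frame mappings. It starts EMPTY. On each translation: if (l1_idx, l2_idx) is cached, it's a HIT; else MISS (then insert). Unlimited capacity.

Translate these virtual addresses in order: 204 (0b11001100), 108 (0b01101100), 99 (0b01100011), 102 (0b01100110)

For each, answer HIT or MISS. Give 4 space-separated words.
vaddr=204: (6,1) not in TLB -> MISS, insert
vaddr=108: (3,1) not in TLB -> MISS, insert
vaddr=99: (3,0) not in TLB -> MISS, insert
vaddr=102: (3,0) in TLB -> HIT

Answer: MISS MISS MISS HIT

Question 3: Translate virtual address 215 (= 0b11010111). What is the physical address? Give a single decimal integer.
Answer: 255

Derivation:
vaddr = 215 = 0b11010111
Split: l1_idx=6, l2_idx=2, offset=7
L1[6] = 1
L2[1][2] = 31
paddr = 31 * 8 + 7 = 255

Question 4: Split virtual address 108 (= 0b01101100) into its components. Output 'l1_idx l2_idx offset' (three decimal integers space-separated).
Answer: 3 1 4

Derivation:
vaddr = 108 = 0b01101100
  top 3 bits -> l1_idx = 3
  next 2 bits -> l2_idx = 1
  bottom 3 bits -> offset = 4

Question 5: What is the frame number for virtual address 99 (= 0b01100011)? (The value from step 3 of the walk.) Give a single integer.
Answer: 51

Derivation:
vaddr = 99: l1_idx=3, l2_idx=0
L1[3] = 0; L2[0][0] = 51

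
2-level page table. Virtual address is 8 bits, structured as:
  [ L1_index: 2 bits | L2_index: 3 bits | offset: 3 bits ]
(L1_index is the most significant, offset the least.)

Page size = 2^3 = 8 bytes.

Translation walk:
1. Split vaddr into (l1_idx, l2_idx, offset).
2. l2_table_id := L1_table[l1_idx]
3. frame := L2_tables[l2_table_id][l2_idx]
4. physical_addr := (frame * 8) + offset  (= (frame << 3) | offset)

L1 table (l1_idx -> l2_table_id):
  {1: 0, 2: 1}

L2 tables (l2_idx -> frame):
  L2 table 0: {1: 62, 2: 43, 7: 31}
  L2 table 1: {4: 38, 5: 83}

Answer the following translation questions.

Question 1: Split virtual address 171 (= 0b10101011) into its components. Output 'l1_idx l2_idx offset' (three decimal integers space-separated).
Answer: 2 5 3

Derivation:
vaddr = 171 = 0b10101011
  top 2 bits -> l1_idx = 2
  next 3 bits -> l2_idx = 5
  bottom 3 bits -> offset = 3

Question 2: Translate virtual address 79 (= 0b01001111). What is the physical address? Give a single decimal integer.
Answer: 503

Derivation:
vaddr = 79 = 0b01001111
Split: l1_idx=1, l2_idx=1, offset=7
L1[1] = 0
L2[0][1] = 62
paddr = 62 * 8 + 7 = 503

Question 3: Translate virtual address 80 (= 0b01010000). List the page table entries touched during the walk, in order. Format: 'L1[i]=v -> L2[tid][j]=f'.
Answer: L1[1]=0 -> L2[0][2]=43

Derivation:
vaddr = 80 = 0b01010000
Split: l1_idx=1, l2_idx=2, offset=0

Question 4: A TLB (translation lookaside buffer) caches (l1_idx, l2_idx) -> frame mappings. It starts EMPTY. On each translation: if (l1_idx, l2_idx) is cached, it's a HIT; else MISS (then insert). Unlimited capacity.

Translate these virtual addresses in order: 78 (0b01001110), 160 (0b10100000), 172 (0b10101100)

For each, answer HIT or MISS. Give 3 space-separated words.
Answer: MISS MISS MISS

Derivation:
vaddr=78: (1,1) not in TLB -> MISS, insert
vaddr=160: (2,4) not in TLB -> MISS, insert
vaddr=172: (2,5) not in TLB -> MISS, insert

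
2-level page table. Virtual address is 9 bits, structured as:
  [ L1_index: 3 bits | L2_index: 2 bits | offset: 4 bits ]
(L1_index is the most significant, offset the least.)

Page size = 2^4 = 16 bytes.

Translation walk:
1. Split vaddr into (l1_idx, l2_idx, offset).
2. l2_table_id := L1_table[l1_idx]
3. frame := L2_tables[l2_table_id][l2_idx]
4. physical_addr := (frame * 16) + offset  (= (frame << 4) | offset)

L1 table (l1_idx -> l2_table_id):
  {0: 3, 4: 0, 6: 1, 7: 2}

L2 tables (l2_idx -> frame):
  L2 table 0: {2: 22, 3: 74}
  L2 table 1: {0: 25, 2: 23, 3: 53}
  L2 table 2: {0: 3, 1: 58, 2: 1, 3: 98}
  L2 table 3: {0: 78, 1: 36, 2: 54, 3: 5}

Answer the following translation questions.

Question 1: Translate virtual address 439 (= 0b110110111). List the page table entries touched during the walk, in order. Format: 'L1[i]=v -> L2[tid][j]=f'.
Answer: L1[6]=1 -> L2[1][3]=53

Derivation:
vaddr = 439 = 0b110110111
Split: l1_idx=6, l2_idx=3, offset=7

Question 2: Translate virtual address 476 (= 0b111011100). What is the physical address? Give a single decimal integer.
vaddr = 476 = 0b111011100
Split: l1_idx=7, l2_idx=1, offset=12
L1[7] = 2
L2[2][1] = 58
paddr = 58 * 16 + 12 = 940

Answer: 940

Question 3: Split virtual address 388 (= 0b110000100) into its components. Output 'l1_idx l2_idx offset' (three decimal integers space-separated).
Answer: 6 0 4

Derivation:
vaddr = 388 = 0b110000100
  top 3 bits -> l1_idx = 6
  next 2 bits -> l2_idx = 0
  bottom 4 bits -> offset = 4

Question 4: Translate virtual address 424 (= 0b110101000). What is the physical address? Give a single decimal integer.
Answer: 376

Derivation:
vaddr = 424 = 0b110101000
Split: l1_idx=6, l2_idx=2, offset=8
L1[6] = 1
L2[1][2] = 23
paddr = 23 * 16 + 8 = 376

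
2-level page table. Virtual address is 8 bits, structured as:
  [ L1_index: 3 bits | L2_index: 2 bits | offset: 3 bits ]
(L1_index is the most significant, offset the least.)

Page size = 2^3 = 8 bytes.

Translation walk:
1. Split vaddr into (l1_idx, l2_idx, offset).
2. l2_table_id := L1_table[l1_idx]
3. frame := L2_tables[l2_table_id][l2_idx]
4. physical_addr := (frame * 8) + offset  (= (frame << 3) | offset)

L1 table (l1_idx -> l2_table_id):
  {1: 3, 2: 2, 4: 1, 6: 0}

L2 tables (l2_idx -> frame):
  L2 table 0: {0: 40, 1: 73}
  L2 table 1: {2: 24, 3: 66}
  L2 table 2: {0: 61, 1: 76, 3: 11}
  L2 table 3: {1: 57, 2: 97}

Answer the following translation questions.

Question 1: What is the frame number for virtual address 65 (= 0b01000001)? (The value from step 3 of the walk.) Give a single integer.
Answer: 61

Derivation:
vaddr = 65: l1_idx=2, l2_idx=0
L1[2] = 2; L2[2][0] = 61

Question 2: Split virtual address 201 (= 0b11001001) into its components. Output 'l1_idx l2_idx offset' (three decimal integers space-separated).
Answer: 6 1 1

Derivation:
vaddr = 201 = 0b11001001
  top 3 bits -> l1_idx = 6
  next 2 bits -> l2_idx = 1
  bottom 3 bits -> offset = 1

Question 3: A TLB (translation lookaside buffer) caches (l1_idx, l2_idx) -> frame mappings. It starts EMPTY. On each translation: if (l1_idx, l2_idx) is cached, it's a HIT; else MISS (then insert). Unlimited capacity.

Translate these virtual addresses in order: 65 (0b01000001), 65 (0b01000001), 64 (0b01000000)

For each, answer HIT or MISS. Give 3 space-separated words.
vaddr=65: (2,0) not in TLB -> MISS, insert
vaddr=65: (2,0) in TLB -> HIT
vaddr=64: (2,0) in TLB -> HIT

Answer: MISS HIT HIT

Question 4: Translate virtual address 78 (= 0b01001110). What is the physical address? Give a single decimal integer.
Answer: 614

Derivation:
vaddr = 78 = 0b01001110
Split: l1_idx=2, l2_idx=1, offset=6
L1[2] = 2
L2[2][1] = 76
paddr = 76 * 8 + 6 = 614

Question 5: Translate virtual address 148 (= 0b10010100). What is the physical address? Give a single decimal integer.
vaddr = 148 = 0b10010100
Split: l1_idx=4, l2_idx=2, offset=4
L1[4] = 1
L2[1][2] = 24
paddr = 24 * 8 + 4 = 196

Answer: 196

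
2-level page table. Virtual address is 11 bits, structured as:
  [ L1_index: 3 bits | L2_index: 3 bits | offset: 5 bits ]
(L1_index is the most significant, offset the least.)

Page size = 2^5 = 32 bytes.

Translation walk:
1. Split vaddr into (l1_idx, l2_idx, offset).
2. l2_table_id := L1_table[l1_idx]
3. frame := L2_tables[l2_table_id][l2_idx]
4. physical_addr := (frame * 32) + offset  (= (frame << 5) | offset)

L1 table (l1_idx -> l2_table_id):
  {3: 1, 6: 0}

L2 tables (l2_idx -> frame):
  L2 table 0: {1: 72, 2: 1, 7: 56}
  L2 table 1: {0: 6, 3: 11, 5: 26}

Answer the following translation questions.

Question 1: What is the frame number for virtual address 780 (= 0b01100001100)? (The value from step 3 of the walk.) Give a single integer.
vaddr = 780: l1_idx=3, l2_idx=0
L1[3] = 1; L2[1][0] = 6

Answer: 6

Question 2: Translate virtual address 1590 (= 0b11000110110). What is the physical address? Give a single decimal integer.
Answer: 2326

Derivation:
vaddr = 1590 = 0b11000110110
Split: l1_idx=6, l2_idx=1, offset=22
L1[6] = 0
L2[0][1] = 72
paddr = 72 * 32 + 22 = 2326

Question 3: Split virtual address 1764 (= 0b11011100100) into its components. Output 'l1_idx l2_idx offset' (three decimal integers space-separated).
vaddr = 1764 = 0b11011100100
  top 3 bits -> l1_idx = 6
  next 3 bits -> l2_idx = 7
  bottom 5 bits -> offset = 4

Answer: 6 7 4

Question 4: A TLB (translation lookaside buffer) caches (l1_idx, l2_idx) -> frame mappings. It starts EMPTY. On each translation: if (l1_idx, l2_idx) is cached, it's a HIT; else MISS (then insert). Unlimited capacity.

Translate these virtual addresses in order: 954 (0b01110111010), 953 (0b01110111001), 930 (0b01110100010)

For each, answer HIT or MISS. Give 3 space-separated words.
vaddr=954: (3,5) not in TLB -> MISS, insert
vaddr=953: (3,5) in TLB -> HIT
vaddr=930: (3,5) in TLB -> HIT

Answer: MISS HIT HIT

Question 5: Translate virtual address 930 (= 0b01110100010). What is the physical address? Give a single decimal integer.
Answer: 834

Derivation:
vaddr = 930 = 0b01110100010
Split: l1_idx=3, l2_idx=5, offset=2
L1[3] = 1
L2[1][5] = 26
paddr = 26 * 32 + 2 = 834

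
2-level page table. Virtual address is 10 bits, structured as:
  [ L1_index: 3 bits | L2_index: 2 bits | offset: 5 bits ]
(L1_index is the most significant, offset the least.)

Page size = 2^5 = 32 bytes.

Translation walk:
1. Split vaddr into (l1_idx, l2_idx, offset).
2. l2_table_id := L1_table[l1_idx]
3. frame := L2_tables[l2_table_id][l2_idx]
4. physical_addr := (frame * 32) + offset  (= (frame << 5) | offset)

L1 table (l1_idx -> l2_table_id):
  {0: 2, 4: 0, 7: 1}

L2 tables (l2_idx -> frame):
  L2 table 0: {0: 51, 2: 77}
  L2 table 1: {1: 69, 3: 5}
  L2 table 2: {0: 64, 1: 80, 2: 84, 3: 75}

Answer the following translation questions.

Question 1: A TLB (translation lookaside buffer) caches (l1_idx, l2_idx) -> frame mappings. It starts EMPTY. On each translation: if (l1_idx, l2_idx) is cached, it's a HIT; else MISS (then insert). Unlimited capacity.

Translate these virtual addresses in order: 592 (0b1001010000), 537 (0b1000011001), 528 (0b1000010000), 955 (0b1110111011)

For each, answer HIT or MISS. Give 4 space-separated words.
Answer: MISS MISS HIT MISS

Derivation:
vaddr=592: (4,2) not in TLB -> MISS, insert
vaddr=537: (4,0) not in TLB -> MISS, insert
vaddr=528: (4,0) in TLB -> HIT
vaddr=955: (7,1) not in TLB -> MISS, insert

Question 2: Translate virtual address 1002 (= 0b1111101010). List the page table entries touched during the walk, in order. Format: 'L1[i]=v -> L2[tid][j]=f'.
vaddr = 1002 = 0b1111101010
Split: l1_idx=7, l2_idx=3, offset=10

Answer: L1[7]=1 -> L2[1][3]=5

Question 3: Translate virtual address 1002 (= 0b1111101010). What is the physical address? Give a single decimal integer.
vaddr = 1002 = 0b1111101010
Split: l1_idx=7, l2_idx=3, offset=10
L1[7] = 1
L2[1][3] = 5
paddr = 5 * 32 + 10 = 170

Answer: 170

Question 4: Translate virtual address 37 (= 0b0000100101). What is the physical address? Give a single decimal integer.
Answer: 2565

Derivation:
vaddr = 37 = 0b0000100101
Split: l1_idx=0, l2_idx=1, offset=5
L1[0] = 2
L2[2][1] = 80
paddr = 80 * 32 + 5 = 2565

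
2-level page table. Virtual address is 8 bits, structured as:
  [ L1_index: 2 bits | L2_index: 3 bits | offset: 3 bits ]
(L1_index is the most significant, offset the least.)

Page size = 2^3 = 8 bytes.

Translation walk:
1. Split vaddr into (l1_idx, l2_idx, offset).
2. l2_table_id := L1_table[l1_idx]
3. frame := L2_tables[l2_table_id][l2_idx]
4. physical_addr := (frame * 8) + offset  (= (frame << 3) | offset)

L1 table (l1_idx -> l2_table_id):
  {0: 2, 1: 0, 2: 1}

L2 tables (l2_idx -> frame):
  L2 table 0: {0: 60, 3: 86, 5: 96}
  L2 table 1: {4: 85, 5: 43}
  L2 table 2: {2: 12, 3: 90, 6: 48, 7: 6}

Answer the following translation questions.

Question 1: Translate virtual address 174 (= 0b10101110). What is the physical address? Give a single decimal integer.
Answer: 350

Derivation:
vaddr = 174 = 0b10101110
Split: l1_idx=2, l2_idx=5, offset=6
L1[2] = 1
L2[1][5] = 43
paddr = 43 * 8 + 6 = 350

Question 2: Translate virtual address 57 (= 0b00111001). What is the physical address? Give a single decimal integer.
vaddr = 57 = 0b00111001
Split: l1_idx=0, l2_idx=7, offset=1
L1[0] = 2
L2[2][7] = 6
paddr = 6 * 8 + 1 = 49

Answer: 49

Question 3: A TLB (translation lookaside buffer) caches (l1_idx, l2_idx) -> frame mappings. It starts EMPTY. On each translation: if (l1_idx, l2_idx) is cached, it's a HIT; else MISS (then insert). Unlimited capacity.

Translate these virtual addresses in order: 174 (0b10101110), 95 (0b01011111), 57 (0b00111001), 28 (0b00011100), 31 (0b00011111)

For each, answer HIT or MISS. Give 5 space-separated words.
Answer: MISS MISS MISS MISS HIT

Derivation:
vaddr=174: (2,5) not in TLB -> MISS, insert
vaddr=95: (1,3) not in TLB -> MISS, insert
vaddr=57: (0,7) not in TLB -> MISS, insert
vaddr=28: (0,3) not in TLB -> MISS, insert
vaddr=31: (0,3) in TLB -> HIT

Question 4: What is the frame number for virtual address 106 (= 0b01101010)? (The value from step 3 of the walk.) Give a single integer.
Answer: 96

Derivation:
vaddr = 106: l1_idx=1, l2_idx=5
L1[1] = 0; L2[0][5] = 96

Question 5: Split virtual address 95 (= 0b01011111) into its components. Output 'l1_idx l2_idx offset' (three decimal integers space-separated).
Answer: 1 3 7

Derivation:
vaddr = 95 = 0b01011111
  top 2 bits -> l1_idx = 1
  next 3 bits -> l2_idx = 3
  bottom 3 bits -> offset = 7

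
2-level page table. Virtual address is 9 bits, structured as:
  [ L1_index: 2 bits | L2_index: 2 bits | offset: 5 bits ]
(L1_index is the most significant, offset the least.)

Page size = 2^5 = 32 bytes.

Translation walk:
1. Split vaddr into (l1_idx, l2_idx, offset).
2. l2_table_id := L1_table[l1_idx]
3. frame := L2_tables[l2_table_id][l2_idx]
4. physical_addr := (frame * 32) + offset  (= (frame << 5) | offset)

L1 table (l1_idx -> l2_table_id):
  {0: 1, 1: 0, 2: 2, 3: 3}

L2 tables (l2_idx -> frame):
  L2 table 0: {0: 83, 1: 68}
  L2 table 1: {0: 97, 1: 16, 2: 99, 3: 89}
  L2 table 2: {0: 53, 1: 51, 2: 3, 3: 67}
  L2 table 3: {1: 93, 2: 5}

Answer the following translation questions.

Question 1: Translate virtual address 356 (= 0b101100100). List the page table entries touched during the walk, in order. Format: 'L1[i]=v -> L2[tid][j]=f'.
Answer: L1[2]=2 -> L2[2][3]=67

Derivation:
vaddr = 356 = 0b101100100
Split: l1_idx=2, l2_idx=3, offset=4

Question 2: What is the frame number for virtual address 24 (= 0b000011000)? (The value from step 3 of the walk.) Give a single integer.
Answer: 97

Derivation:
vaddr = 24: l1_idx=0, l2_idx=0
L1[0] = 1; L2[1][0] = 97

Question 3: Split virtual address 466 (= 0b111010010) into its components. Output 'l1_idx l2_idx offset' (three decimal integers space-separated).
vaddr = 466 = 0b111010010
  top 2 bits -> l1_idx = 3
  next 2 bits -> l2_idx = 2
  bottom 5 bits -> offset = 18

Answer: 3 2 18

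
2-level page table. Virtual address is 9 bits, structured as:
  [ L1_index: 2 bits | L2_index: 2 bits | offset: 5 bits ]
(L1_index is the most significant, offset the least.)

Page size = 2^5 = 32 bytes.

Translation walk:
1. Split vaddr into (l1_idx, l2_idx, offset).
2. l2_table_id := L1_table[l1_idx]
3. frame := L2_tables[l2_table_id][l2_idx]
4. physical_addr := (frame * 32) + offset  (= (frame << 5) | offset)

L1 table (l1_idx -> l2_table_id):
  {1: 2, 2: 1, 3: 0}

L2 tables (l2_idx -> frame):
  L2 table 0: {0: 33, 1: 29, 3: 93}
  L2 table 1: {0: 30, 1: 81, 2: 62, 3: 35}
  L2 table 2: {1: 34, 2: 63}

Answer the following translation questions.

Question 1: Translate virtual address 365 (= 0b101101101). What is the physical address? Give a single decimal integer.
vaddr = 365 = 0b101101101
Split: l1_idx=2, l2_idx=3, offset=13
L1[2] = 1
L2[1][3] = 35
paddr = 35 * 32 + 13 = 1133

Answer: 1133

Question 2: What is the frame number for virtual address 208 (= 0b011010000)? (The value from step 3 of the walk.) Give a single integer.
Answer: 63

Derivation:
vaddr = 208: l1_idx=1, l2_idx=2
L1[1] = 2; L2[2][2] = 63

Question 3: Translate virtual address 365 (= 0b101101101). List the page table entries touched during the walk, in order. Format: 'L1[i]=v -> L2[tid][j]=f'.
Answer: L1[2]=1 -> L2[1][3]=35

Derivation:
vaddr = 365 = 0b101101101
Split: l1_idx=2, l2_idx=3, offset=13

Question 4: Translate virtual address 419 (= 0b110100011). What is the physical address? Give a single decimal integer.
Answer: 931

Derivation:
vaddr = 419 = 0b110100011
Split: l1_idx=3, l2_idx=1, offset=3
L1[3] = 0
L2[0][1] = 29
paddr = 29 * 32 + 3 = 931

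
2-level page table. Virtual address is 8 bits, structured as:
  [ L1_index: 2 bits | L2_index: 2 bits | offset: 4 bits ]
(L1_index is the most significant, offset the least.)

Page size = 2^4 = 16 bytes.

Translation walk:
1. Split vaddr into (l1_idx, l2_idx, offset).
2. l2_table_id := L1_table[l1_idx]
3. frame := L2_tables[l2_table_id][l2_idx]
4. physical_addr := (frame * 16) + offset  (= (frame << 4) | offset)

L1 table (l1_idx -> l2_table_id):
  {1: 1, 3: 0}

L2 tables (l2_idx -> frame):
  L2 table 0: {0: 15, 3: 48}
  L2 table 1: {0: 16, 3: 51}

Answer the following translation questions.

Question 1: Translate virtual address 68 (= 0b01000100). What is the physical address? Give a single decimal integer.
Answer: 260

Derivation:
vaddr = 68 = 0b01000100
Split: l1_idx=1, l2_idx=0, offset=4
L1[1] = 1
L2[1][0] = 16
paddr = 16 * 16 + 4 = 260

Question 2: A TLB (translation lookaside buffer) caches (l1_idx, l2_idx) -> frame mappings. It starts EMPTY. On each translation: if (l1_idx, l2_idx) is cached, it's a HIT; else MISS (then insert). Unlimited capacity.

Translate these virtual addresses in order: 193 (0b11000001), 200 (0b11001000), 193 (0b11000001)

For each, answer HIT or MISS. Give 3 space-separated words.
vaddr=193: (3,0) not in TLB -> MISS, insert
vaddr=200: (3,0) in TLB -> HIT
vaddr=193: (3,0) in TLB -> HIT

Answer: MISS HIT HIT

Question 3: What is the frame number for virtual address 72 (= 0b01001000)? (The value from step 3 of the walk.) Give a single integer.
Answer: 16

Derivation:
vaddr = 72: l1_idx=1, l2_idx=0
L1[1] = 1; L2[1][0] = 16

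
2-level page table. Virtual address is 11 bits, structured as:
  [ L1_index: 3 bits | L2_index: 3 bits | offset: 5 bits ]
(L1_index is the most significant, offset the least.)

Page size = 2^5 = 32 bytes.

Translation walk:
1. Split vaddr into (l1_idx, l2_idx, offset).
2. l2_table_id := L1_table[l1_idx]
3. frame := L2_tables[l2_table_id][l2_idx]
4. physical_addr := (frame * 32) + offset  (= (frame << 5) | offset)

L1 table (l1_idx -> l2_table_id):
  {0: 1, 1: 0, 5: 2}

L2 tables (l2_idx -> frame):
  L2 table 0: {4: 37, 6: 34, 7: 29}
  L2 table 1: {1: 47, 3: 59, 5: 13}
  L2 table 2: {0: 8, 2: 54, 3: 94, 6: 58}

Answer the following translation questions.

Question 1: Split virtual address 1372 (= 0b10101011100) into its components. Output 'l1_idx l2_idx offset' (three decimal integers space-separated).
vaddr = 1372 = 0b10101011100
  top 3 bits -> l1_idx = 5
  next 3 bits -> l2_idx = 2
  bottom 5 bits -> offset = 28

Answer: 5 2 28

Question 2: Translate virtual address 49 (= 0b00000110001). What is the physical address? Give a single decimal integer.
Answer: 1521

Derivation:
vaddr = 49 = 0b00000110001
Split: l1_idx=0, l2_idx=1, offset=17
L1[0] = 1
L2[1][1] = 47
paddr = 47 * 32 + 17 = 1521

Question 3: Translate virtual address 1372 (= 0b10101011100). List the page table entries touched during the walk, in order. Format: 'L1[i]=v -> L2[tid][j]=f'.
vaddr = 1372 = 0b10101011100
Split: l1_idx=5, l2_idx=2, offset=28

Answer: L1[5]=2 -> L2[2][2]=54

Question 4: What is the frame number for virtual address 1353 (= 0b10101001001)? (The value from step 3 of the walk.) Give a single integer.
vaddr = 1353: l1_idx=5, l2_idx=2
L1[5] = 2; L2[2][2] = 54

Answer: 54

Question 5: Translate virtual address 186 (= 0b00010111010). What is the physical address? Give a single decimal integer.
Answer: 442

Derivation:
vaddr = 186 = 0b00010111010
Split: l1_idx=0, l2_idx=5, offset=26
L1[0] = 1
L2[1][5] = 13
paddr = 13 * 32 + 26 = 442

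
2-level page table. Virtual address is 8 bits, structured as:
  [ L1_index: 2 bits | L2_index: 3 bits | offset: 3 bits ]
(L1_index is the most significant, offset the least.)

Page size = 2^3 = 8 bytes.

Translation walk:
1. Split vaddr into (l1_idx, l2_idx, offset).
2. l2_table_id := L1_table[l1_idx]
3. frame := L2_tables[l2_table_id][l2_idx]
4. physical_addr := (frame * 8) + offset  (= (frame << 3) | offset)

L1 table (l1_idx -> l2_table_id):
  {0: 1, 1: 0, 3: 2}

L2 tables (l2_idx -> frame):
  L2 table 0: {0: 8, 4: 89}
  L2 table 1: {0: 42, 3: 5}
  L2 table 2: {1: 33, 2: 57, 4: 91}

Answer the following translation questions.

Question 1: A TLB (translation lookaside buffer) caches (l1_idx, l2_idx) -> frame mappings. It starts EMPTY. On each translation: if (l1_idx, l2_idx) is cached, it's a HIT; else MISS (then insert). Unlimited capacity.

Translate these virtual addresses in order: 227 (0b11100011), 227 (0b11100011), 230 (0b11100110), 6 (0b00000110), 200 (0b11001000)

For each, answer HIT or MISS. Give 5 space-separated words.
vaddr=227: (3,4) not in TLB -> MISS, insert
vaddr=227: (3,4) in TLB -> HIT
vaddr=230: (3,4) in TLB -> HIT
vaddr=6: (0,0) not in TLB -> MISS, insert
vaddr=200: (3,1) not in TLB -> MISS, insert

Answer: MISS HIT HIT MISS MISS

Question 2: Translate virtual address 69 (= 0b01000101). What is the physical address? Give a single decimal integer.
vaddr = 69 = 0b01000101
Split: l1_idx=1, l2_idx=0, offset=5
L1[1] = 0
L2[0][0] = 8
paddr = 8 * 8 + 5 = 69

Answer: 69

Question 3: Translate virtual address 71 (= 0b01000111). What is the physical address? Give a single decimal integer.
vaddr = 71 = 0b01000111
Split: l1_idx=1, l2_idx=0, offset=7
L1[1] = 0
L2[0][0] = 8
paddr = 8 * 8 + 7 = 71

Answer: 71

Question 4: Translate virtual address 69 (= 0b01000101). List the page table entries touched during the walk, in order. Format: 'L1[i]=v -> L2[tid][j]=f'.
vaddr = 69 = 0b01000101
Split: l1_idx=1, l2_idx=0, offset=5

Answer: L1[1]=0 -> L2[0][0]=8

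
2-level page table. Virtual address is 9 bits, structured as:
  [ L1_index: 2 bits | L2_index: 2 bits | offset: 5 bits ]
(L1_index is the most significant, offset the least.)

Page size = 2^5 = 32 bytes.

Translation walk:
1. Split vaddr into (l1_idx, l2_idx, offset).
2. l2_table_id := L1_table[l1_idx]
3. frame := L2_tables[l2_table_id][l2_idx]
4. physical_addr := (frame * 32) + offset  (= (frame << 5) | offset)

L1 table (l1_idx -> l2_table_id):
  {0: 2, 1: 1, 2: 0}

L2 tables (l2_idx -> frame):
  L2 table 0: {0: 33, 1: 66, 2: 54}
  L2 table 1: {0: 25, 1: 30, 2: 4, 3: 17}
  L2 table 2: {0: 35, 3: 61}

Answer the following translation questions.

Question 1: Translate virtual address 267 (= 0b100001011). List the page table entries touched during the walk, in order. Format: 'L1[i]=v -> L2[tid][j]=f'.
Answer: L1[2]=0 -> L2[0][0]=33

Derivation:
vaddr = 267 = 0b100001011
Split: l1_idx=2, l2_idx=0, offset=11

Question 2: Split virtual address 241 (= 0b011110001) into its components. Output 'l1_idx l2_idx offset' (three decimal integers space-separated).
vaddr = 241 = 0b011110001
  top 2 bits -> l1_idx = 1
  next 2 bits -> l2_idx = 3
  bottom 5 bits -> offset = 17

Answer: 1 3 17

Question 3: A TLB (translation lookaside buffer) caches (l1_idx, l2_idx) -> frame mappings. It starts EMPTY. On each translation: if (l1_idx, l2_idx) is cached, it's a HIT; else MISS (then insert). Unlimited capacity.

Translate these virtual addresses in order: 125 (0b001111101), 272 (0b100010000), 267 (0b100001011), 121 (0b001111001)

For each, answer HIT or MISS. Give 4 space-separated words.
Answer: MISS MISS HIT HIT

Derivation:
vaddr=125: (0,3) not in TLB -> MISS, insert
vaddr=272: (2,0) not in TLB -> MISS, insert
vaddr=267: (2,0) in TLB -> HIT
vaddr=121: (0,3) in TLB -> HIT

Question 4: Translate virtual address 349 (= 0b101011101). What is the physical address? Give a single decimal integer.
Answer: 1757

Derivation:
vaddr = 349 = 0b101011101
Split: l1_idx=2, l2_idx=2, offset=29
L1[2] = 0
L2[0][2] = 54
paddr = 54 * 32 + 29 = 1757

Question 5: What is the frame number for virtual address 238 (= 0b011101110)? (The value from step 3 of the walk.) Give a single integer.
vaddr = 238: l1_idx=1, l2_idx=3
L1[1] = 1; L2[1][3] = 17

Answer: 17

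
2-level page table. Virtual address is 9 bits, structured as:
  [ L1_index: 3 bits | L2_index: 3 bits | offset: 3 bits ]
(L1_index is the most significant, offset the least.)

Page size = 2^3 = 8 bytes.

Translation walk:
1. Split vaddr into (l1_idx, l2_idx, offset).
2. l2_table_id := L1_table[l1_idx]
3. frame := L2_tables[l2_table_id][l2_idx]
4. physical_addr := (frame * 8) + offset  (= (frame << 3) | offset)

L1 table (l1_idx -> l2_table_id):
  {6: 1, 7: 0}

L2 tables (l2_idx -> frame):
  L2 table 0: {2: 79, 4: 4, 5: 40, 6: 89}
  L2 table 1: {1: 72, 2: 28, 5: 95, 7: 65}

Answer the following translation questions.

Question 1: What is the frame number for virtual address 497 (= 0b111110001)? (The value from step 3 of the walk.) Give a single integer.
vaddr = 497: l1_idx=7, l2_idx=6
L1[7] = 0; L2[0][6] = 89

Answer: 89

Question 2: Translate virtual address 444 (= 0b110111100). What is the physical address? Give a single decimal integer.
Answer: 524

Derivation:
vaddr = 444 = 0b110111100
Split: l1_idx=6, l2_idx=7, offset=4
L1[6] = 1
L2[1][7] = 65
paddr = 65 * 8 + 4 = 524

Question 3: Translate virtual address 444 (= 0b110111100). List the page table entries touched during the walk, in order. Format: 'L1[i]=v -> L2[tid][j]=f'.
vaddr = 444 = 0b110111100
Split: l1_idx=6, l2_idx=7, offset=4

Answer: L1[6]=1 -> L2[1][7]=65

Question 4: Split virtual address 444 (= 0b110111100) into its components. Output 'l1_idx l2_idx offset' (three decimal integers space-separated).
vaddr = 444 = 0b110111100
  top 3 bits -> l1_idx = 6
  next 3 bits -> l2_idx = 7
  bottom 3 bits -> offset = 4

Answer: 6 7 4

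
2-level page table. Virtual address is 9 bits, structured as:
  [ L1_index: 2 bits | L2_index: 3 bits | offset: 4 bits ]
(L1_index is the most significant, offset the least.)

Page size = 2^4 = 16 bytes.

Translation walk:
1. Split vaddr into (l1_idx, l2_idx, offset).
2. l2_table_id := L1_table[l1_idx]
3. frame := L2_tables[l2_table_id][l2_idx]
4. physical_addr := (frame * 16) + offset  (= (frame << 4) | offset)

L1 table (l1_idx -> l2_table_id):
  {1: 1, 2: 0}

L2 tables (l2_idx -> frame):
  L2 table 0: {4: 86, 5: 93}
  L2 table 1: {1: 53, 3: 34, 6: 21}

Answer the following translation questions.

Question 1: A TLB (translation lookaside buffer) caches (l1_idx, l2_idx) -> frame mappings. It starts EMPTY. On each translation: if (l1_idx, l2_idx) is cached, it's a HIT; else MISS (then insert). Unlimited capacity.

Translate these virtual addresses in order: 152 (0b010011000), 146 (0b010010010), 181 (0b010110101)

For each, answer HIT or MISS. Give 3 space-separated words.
vaddr=152: (1,1) not in TLB -> MISS, insert
vaddr=146: (1,1) in TLB -> HIT
vaddr=181: (1,3) not in TLB -> MISS, insert

Answer: MISS HIT MISS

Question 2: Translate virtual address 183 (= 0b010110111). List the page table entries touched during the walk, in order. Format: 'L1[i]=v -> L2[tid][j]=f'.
Answer: L1[1]=1 -> L2[1][3]=34

Derivation:
vaddr = 183 = 0b010110111
Split: l1_idx=1, l2_idx=3, offset=7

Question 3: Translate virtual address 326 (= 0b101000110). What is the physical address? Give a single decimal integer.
Answer: 1382

Derivation:
vaddr = 326 = 0b101000110
Split: l1_idx=2, l2_idx=4, offset=6
L1[2] = 0
L2[0][4] = 86
paddr = 86 * 16 + 6 = 1382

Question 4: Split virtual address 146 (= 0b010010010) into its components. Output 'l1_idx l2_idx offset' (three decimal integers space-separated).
Answer: 1 1 2

Derivation:
vaddr = 146 = 0b010010010
  top 2 bits -> l1_idx = 1
  next 3 bits -> l2_idx = 1
  bottom 4 bits -> offset = 2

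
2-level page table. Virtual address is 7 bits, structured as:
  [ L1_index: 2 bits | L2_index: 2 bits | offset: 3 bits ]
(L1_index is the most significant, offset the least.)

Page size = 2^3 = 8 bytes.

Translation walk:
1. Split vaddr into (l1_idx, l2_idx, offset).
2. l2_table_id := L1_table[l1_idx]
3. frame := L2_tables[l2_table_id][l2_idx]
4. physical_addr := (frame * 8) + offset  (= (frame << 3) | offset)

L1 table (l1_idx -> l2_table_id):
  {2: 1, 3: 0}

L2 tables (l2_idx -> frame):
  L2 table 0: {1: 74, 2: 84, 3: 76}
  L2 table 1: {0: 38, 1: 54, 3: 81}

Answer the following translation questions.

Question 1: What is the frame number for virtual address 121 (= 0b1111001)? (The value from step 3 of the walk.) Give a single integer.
vaddr = 121: l1_idx=3, l2_idx=3
L1[3] = 0; L2[0][3] = 76

Answer: 76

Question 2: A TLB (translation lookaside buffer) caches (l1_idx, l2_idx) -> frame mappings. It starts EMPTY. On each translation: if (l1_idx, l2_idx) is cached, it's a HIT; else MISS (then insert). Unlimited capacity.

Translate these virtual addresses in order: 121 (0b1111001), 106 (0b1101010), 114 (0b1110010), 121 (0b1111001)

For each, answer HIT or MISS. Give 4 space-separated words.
vaddr=121: (3,3) not in TLB -> MISS, insert
vaddr=106: (3,1) not in TLB -> MISS, insert
vaddr=114: (3,2) not in TLB -> MISS, insert
vaddr=121: (3,3) in TLB -> HIT

Answer: MISS MISS MISS HIT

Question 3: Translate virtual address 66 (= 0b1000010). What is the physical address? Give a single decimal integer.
vaddr = 66 = 0b1000010
Split: l1_idx=2, l2_idx=0, offset=2
L1[2] = 1
L2[1][0] = 38
paddr = 38 * 8 + 2 = 306

Answer: 306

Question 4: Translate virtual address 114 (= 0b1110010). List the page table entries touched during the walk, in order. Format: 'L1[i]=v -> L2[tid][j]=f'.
Answer: L1[3]=0 -> L2[0][2]=84

Derivation:
vaddr = 114 = 0b1110010
Split: l1_idx=3, l2_idx=2, offset=2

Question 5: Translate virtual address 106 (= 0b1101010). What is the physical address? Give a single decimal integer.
vaddr = 106 = 0b1101010
Split: l1_idx=3, l2_idx=1, offset=2
L1[3] = 0
L2[0][1] = 74
paddr = 74 * 8 + 2 = 594

Answer: 594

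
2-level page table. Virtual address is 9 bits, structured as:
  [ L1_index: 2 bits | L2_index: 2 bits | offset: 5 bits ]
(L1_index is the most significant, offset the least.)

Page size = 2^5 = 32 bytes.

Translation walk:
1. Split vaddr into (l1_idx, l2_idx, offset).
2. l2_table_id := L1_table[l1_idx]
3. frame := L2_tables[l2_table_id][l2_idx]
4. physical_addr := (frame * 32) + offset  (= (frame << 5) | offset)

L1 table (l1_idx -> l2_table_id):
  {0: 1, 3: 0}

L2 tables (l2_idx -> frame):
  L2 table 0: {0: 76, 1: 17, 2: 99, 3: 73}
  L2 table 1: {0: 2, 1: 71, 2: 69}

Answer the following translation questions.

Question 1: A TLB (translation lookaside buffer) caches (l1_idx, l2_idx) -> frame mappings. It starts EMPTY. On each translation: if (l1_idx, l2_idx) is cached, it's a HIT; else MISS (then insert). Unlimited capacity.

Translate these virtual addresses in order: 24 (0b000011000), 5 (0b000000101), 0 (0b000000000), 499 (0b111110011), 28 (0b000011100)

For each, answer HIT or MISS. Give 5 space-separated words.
vaddr=24: (0,0) not in TLB -> MISS, insert
vaddr=5: (0,0) in TLB -> HIT
vaddr=0: (0,0) in TLB -> HIT
vaddr=499: (3,3) not in TLB -> MISS, insert
vaddr=28: (0,0) in TLB -> HIT

Answer: MISS HIT HIT MISS HIT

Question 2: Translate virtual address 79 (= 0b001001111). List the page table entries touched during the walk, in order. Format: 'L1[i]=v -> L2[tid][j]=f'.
vaddr = 79 = 0b001001111
Split: l1_idx=0, l2_idx=2, offset=15

Answer: L1[0]=1 -> L2[1][2]=69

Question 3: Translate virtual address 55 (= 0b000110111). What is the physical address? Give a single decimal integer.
Answer: 2295

Derivation:
vaddr = 55 = 0b000110111
Split: l1_idx=0, l2_idx=1, offset=23
L1[0] = 1
L2[1][1] = 71
paddr = 71 * 32 + 23 = 2295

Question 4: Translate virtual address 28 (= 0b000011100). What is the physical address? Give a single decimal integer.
vaddr = 28 = 0b000011100
Split: l1_idx=0, l2_idx=0, offset=28
L1[0] = 1
L2[1][0] = 2
paddr = 2 * 32 + 28 = 92

Answer: 92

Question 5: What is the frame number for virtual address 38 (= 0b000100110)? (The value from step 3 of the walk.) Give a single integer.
Answer: 71

Derivation:
vaddr = 38: l1_idx=0, l2_idx=1
L1[0] = 1; L2[1][1] = 71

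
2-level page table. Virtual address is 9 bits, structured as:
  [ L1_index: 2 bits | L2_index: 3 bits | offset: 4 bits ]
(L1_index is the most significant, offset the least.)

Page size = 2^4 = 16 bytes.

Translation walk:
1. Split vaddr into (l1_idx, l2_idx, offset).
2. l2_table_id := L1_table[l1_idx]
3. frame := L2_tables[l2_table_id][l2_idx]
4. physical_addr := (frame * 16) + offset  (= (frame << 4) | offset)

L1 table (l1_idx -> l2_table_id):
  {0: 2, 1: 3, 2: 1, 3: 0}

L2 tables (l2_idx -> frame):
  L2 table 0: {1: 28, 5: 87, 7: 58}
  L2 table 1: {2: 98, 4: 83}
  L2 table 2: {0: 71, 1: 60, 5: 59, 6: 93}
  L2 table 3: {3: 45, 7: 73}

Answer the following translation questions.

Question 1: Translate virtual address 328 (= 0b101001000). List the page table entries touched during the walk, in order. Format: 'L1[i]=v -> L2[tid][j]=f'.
Answer: L1[2]=1 -> L2[1][4]=83

Derivation:
vaddr = 328 = 0b101001000
Split: l1_idx=2, l2_idx=4, offset=8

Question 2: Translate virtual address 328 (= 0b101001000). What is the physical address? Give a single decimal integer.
Answer: 1336

Derivation:
vaddr = 328 = 0b101001000
Split: l1_idx=2, l2_idx=4, offset=8
L1[2] = 1
L2[1][4] = 83
paddr = 83 * 16 + 8 = 1336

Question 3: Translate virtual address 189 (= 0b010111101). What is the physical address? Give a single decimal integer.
Answer: 733

Derivation:
vaddr = 189 = 0b010111101
Split: l1_idx=1, l2_idx=3, offset=13
L1[1] = 3
L2[3][3] = 45
paddr = 45 * 16 + 13 = 733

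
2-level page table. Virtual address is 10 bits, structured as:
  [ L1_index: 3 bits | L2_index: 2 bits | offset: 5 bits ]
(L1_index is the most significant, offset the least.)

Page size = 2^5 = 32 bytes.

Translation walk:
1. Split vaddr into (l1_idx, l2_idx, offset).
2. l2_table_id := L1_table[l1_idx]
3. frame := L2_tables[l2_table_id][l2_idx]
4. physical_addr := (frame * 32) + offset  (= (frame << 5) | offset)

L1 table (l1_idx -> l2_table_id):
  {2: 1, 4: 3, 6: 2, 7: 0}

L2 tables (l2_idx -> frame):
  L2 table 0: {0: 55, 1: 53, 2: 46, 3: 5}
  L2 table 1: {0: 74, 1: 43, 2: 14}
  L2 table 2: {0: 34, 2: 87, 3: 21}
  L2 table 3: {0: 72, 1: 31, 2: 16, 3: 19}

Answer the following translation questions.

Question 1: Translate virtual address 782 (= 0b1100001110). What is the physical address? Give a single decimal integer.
Answer: 1102

Derivation:
vaddr = 782 = 0b1100001110
Split: l1_idx=6, l2_idx=0, offset=14
L1[6] = 2
L2[2][0] = 34
paddr = 34 * 32 + 14 = 1102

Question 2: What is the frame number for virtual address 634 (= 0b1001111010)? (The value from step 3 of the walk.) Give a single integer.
vaddr = 634: l1_idx=4, l2_idx=3
L1[4] = 3; L2[3][3] = 19

Answer: 19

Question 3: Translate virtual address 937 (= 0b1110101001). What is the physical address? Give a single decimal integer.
Answer: 1705

Derivation:
vaddr = 937 = 0b1110101001
Split: l1_idx=7, l2_idx=1, offset=9
L1[7] = 0
L2[0][1] = 53
paddr = 53 * 32 + 9 = 1705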